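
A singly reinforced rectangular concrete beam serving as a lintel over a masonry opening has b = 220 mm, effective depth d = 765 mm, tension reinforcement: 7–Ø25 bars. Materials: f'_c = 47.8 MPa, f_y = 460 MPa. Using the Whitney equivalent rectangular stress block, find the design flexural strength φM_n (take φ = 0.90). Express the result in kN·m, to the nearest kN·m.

φM_n ≈ 963 kN·m

A_s = 7 × 491 = 3437 mm².
T = A_s f_y = 3437 × 460 = 1581020 N = 1581.02 kN.
From C = T: a = T/(0.85 f'_c b) = 1581020/(0.85 × 47.8 × 220) = 176.88 mm.
M_n = T(d − a/2) = 1581.02 kN × (765 − 88.44) mm = 1069.65 kN·m.
φM_n = 0.90 × 1069.65 = 962.69 kN·m.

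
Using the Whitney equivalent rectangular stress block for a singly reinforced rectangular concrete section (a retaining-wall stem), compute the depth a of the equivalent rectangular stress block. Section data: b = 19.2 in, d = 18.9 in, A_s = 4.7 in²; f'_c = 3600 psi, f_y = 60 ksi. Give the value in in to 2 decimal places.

T = A_s f_y = 4.7 × 60 = 282 kips.
a = T/(0.85 f'_c b) = 282/(0.85 × 3.6 × 19.2) = 4.80 in.

a ≈ 4.80 in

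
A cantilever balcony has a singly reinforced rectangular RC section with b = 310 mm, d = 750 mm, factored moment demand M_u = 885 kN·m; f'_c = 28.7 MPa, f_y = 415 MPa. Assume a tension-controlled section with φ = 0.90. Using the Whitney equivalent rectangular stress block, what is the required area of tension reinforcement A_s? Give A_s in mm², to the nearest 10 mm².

A_s ≈ 3650 mm²

M_n = M_u/φ = 885/0.90 = 983.333 kN·m.
With M_n = 0.85 f'_c a b (d − a/2), solve the quadratic for a:
a = d − √(d² − 2M_n/(0.85 f'_c b)) = 750 − √(750² − 2 × 983.333×10⁶/(0.85 × 28.7 × 310)) = 200.05 mm.
A_s = 0.85 f'_c a b / f_y = 0.85 × 28.7 × 200.05 × 310 / 415 = 3645.5 mm².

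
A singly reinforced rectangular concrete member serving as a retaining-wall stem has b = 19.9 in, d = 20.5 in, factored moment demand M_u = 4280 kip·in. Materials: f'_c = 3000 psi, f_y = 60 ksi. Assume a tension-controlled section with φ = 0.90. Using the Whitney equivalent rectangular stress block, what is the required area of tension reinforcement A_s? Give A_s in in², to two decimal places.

A_s ≈ 4.43 in²

M_n = M_u/φ = 4280/0.90 = 4755.56 kip·in.
From M_n = 0.85 f'_c a b (d − a/2):
a = d − √(d² − 2M_n/(0.85 f'_c b)) = 20.5 − √(20.5² − 2 × 4755.56/(0.85 × 3 × 19.9)) = 5.242 in.
A_s = 0.85 f'_c a b / f_y = 0.85 × 3 × 5.242 × 19.9 / 60 = 4.433 in².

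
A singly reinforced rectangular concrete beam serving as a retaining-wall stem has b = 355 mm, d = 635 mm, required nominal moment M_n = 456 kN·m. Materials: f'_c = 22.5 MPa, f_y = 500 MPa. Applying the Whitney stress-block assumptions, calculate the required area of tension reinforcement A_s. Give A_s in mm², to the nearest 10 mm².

A_s ≈ 1580 mm²

With M_n = 0.85 f'_c a b (d − a/2), solve the quadratic for a:
a = d − √(d² − 2M_n/(0.85 f'_c b)) = 635 − √(635² − 2 × 456×10⁶/(0.85 × 22.5 × 355)) = 116.45 mm.
A_s = 0.85 f'_c a b / f_y = 0.85 × 22.5 × 116.45 × 355 / 500 = 1581.2 mm².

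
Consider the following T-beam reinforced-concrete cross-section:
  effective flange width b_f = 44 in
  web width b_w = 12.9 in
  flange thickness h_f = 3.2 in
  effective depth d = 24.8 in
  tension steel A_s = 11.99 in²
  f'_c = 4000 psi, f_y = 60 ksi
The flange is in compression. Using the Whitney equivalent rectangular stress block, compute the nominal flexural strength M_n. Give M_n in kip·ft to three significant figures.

M_n ≈ 1300 kip·ft

Tension: T = A_s f_y = 11.99 × 60 = 719.4 kips.
Try a within the flange: a = T/(0.85 f'_c b_f) = 719.4/(0.85 × 4 × 44) = 4.809 in.
a = 4.809 > h_f = 3.2 in: the block extends into the web. Split into flange-overhang and web parts.
C_f = 0.85 f'_c (b_f − b_w) h_f = 0.85 × 4 × (44 − 12.9) × 3.2 = 338.4 kips.
Remaining web compression depth: a_w = (T − C_f)/(0.85 f'_c b_w) = (719.4 − 338.4)/(0.85 × 4 × 12.9) = 8.687 in.
M_n = C_f(d − h_f/2) + (T − C_f)(d − a_w/2) = 338.4 × (24.8 − 1.6) + 381 × (24.8 − 4.3435) = 7850.9 + 7793.9 = 15644.8 kip·in.
M_n = 15644.8/12 = 1303.73 kip·ft.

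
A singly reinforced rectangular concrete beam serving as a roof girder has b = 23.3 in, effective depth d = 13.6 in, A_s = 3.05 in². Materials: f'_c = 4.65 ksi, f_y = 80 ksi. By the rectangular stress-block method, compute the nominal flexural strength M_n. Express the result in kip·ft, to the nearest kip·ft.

T = A_s f_y = 3.05 × 80 = 244 kips.
a = T/(0.85 f'_c b) = 244/(0.85 × 4.65 × 23.3) = 2.649 in.
M_n = T(d − a/2) = 244 × (13.6 − 1.3245) = 2995.2 kip·in = 2995.2/12 = 249.60 kip·ft.

M_n ≈ 250 kip·ft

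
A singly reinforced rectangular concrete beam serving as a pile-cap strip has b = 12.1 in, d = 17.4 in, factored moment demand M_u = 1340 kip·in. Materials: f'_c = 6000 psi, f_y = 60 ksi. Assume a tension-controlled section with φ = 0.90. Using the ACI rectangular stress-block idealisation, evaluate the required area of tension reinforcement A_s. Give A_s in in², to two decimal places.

M_n = M_u/φ = 1340/0.90 = 1488.89 kip·in.
From M_n = 0.85 f'_c a b (d − a/2):
a = d − √(d² − 2M_n/(0.85 f'_c b)) = 17.4 − √(17.4² − 2 × 1488.89/(0.85 × 6 × 12.1)) = 1.447 in.
A_s = 0.85 f'_c a b / f_y = 0.85 × 6 × 1.447 × 12.1 / 60 = 1.488 in².

A_s ≈ 1.49 in²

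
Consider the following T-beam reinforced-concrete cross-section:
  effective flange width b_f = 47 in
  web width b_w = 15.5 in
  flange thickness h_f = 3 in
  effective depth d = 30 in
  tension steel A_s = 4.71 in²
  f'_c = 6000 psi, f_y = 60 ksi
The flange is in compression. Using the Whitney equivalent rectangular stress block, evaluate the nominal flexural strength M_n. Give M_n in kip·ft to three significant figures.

M_n ≈ 693 kip·ft

Tension: T = A_s f_y = 4.71 × 60 = 282.6 kips.
Try a within the flange: a = T/(0.85 f'_c b_f) = 282.6/(0.85 × 6 × 47) = 1.179 in.
Since a = 1.179 ≤ h_f = 3 in, the stress block lies entirely in the flange; analyse as a rectangular beam of width b_f.
M_n = T(d − a/2) = 282.6 × (30 − 0.5895) = 8311.4 kip·in.
M_n = 8311.4/12 = 692.62 kip·ft.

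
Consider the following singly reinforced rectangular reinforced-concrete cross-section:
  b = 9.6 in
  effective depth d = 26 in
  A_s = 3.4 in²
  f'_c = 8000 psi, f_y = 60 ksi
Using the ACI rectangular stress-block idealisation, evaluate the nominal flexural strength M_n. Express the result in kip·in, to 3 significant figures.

M_n ≈ 4990 kip·in

T = A_s f_y = 3.4 × 60 = 204 kips.
a = T/(0.85 f'_c b) = 204/(0.85 × 8 × 9.6) = 3.125 in.
M_n = T(d − a/2) = 204 × (26 − 1.5625) = 4985.3 kip·in.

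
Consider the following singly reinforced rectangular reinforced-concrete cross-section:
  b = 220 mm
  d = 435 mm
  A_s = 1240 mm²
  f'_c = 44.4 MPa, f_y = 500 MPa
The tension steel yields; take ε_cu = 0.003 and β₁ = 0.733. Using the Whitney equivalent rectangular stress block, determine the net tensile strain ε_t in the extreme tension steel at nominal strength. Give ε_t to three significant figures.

a = A_s f_y/(0.85 f'_c b) = 74.67 mm.
β₁ = 0.733, so c = a/β₁ = 74.67/0.733 = 101.87 mm.
From the linear strain diagram with ε_cu = 0.003: ε_t = 0.003 (d − c)/c = 0.003 × (435 − 101.87)/101.87 = 0.00981.
Since ε_t ≥ 0.005, the section is tension-controlled.

ε_t ≈ 0.00981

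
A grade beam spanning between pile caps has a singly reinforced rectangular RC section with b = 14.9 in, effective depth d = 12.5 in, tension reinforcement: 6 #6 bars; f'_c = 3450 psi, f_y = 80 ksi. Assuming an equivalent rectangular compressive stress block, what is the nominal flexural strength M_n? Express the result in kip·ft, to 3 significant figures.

A_s = 6 × 0.44 = 2.64 in².
T = A_s f_y = 2.64 × 80 = 211.2 kips.
a = T/(0.85 f'_c b) = 211.2/(0.85 × 3.45 × 14.9) = 4.834 in.
M_n = T(d − a/2) = 211.2 × (12.5 − 2.417) = 2129.5 kip·in = 2129.5/12 = 177.46 kip·ft.

M_n ≈ 177 kip·ft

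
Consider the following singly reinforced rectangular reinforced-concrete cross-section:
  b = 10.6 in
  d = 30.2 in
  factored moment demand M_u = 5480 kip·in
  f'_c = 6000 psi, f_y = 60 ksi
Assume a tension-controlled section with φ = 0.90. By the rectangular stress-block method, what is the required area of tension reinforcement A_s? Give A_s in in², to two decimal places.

A_s ≈ 3.60 in²

M_n = M_u/φ = 5480/0.90 = 6088.89 kip·in.
From M_n = 0.85 f'_c a b (d − a/2):
a = d − √(d² − 2M_n/(0.85 f'_c b)) = 30.2 − √(30.2² − 2 × 6088.89/(0.85 × 6 × 10.6)) = 3.994 in.
A_s = 0.85 f'_c a b / f_y = 0.85 × 6 × 3.994 × 10.6 / 60 = 3.599 in².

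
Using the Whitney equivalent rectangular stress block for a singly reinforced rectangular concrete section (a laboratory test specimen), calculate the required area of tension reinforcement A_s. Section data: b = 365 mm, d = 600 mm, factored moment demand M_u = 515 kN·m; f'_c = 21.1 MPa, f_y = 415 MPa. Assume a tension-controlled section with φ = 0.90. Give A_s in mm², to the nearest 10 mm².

A_s ≈ 2680 mm²

M_n = M_u/φ = 515/0.90 = 572.222 kN·m.
With M_n = 0.85 f'_c a b (d − a/2), solve the quadratic for a:
a = d − √(d² − 2M_n/(0.85 f'_c b)) = 600 − √(600² − 2 × 572.222×10⁶/(0.85 × 21.1 × 365)) = 169.68 mm.
A_s = 0.85 f'_c a b / f_y = 0.85 × 21.1 × 169.68 × 365 / 415 = 2676.6 mm².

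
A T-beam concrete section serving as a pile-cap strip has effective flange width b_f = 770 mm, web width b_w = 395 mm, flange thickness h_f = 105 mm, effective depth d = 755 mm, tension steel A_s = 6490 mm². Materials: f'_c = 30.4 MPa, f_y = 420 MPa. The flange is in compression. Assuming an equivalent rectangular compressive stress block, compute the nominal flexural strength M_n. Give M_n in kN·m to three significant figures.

Tension: T = A_s f_y = 6490 × 420 = 2725800 N.
Try a within the flange: a = T/(0.85 f'_c b_f) = 2725800/(0.85 × 30.4 × 770) = 137.00 mm.
a = 137.00 > h_f = 105 mm: the block extends into the web. Split into flange-overhang and web parts.
C_f = 0.85 f'_c (b_f − b_w) h_f = 0.85 × 30.4 × (770 − 395) × 105 = 1017450 N.
Remaining web compression depth: a_w = (T − C_f)/(0.85 f'_c b_w) = (2725800 − 1017450)/(0.85 × 30.4 × 395) = 167.37 mm.
M_n = C_f(d − h_f/2) + (T − C_f)(d − a_w/2) = 1017450 × (755 − 52.5) + 1708350 × (755 − 83.685) = 714.76 + 1146.84 = 1861.60 × 10⁶ N·mm.
M_n = 1861.60 kN·m.

M_n ≈ 1860 kN·m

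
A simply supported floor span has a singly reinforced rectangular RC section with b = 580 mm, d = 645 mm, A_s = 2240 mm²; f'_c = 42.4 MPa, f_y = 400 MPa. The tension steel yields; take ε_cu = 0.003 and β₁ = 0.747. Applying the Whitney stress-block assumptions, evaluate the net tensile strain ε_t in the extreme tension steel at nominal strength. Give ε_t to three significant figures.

a = A_s f_y/(0.85 f'_c b) = 42.86 mm.
β₁ = 0.747, so c = a/β₁ = 42.86/0.747 = 57.38 mm.
From the linear strain diagram with ε_cu = 0.003: ε_t = 0.003 (d − c)/c = 0.003 × (645 − 57.38)/57.38 = 0.0307.
Since ε_t ≥ 0.005, the section is tension-controlled.

ε_t ≈ 0.0307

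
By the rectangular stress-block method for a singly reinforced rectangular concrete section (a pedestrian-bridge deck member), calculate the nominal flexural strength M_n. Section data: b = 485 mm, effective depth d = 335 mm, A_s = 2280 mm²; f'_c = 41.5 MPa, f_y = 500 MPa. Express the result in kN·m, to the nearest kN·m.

T = A_s f_y = 2280 × 500 = 1140000 N = 1140 kN.
From C = T: a = T/(0.85 f'_c b) = 1140000/(0.85 × 41.5 × 485) = 66.63 mm.
M_n = T(d − a/2) = 1140 kN × (335 − 33.315) mm = 343.92 kN·m.

M_n ≈ 344 kN·m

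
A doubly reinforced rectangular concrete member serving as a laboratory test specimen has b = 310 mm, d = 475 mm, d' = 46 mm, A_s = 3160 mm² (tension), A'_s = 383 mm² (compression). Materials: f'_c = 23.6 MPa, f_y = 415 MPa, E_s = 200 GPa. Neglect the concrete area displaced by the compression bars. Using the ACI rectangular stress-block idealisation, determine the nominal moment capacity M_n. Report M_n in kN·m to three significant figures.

M_n ≈ 509 kN·m

Assume both tension and compression steel yield.
Net tension couple steel: A_s − A'_s = 2777 mm².
a = (A_s − A'_s) f_y / (0.85 f'_c b) = 1152455/(0.85 × 23.6 × 310) = 185.32 mm.
c = a/β₁ = 185.32/0.85 = 218.02 mm; ε'_s = 0.003(c − d')/c = 0.0024 ≥ f_y/E_s = 0.0021, so compression steel does yield.
M_n = (A_s − A'_s) f_y (d − a/2) + A'_s f_y (d − d') = [1152455 × (475 − 92.66) + 158945 × (475 − 46)] × 10⁻⁶ = 440.63 + 68.19 = 508.82 kN·m.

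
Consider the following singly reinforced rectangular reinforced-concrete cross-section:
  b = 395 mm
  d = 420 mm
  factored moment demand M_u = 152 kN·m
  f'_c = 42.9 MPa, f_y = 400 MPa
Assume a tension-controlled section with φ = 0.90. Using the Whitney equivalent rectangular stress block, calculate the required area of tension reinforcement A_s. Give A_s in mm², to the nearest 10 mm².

M_n = M_u/φ = 152/0.90 = 168.889 kN·m.
With M_n = 0.85 f'_c a b (d − a/2), solve the quadratic for a:
a = d − √(d² − 2M_n/(0.85 f'_c b)) = 420 − √(420² − 2 × 168.889×10⁶/(0.85 × 42.9 × 395)) = 28.91 mm.
A_s = 0.85 f'_c a b / f_y = 0.85 × 42.9 × 28.91 × 395 / 400 = 1041.0 mm².

A_s ≈ 1040 mm²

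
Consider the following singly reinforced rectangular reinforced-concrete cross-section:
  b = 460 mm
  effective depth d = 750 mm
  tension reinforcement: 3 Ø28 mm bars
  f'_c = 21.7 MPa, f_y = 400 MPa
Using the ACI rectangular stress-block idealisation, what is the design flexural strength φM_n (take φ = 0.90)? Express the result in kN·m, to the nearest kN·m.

A_s = 3 × 616 = 1848 mm².
T = A_s f_y = 1848 × 400 = 739200 N = 739.2 kN.
From C = T: a = T/(0.85 f'_c b) = 739200/(0.85 × 21.7 × 460) = 87.12 mm.
M_n = T(d − a/2) = 739.2 kN × (750 − 43.56) mm = 522.20 kN·m.
φM_n = 0.90 × 522.20 = 469.98 kN·m.

φM_n ≈ 470 kN·m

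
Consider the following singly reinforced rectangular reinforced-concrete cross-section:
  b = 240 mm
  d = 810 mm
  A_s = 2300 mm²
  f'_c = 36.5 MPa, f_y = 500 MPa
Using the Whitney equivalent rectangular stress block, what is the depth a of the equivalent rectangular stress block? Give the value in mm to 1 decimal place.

a ≈ 154.4 mm

T = A_s f_y = 2300 × 500 = 1150000 N = 1150 kN.
Setting C = 0.85 f'_c a b equal to T: a = 1150000/(0.85 × 36.5 × 240) = 154.4 mm.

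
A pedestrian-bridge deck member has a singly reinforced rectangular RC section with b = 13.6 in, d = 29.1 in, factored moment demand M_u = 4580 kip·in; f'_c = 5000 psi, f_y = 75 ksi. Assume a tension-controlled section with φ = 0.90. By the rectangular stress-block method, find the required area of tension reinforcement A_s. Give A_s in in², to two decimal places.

M_n = M_u/φ = 4580/0.90 = 5088.89 kip·in.
From M_n = 0.85 f'_c a b (d − a/2):
a = d − √(d² − 2M_n/(0.85 f'_c b)) = 29.1 − √(29.1² − 2 × 5088.89/(0.85 × 5 × 13.6)) = 3.202 in.
A_s = 0.85 f'_c a b / f_y = 0.85 × 5 × 3.202 × 13.6 / 75 = 2.468 in².

A_s ≈ 2.47 in²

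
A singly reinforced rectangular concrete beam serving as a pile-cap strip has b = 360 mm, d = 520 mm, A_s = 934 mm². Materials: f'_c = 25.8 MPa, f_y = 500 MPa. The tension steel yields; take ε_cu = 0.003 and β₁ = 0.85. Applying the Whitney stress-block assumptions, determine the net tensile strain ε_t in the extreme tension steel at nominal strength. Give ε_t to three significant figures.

a = A_s f_y/(0.85 f'_c b) = 59.15 mm.
β₁ = 0.85, so c = a/β₁ = 59.15/0.85 = 69.59 mm.
From the linear strain diagram with ε_cu = 0.003: ε_t = 0.003 (d − c)/c = 0.003 × (520 − 69.59)/69.59 = 0.0194.
Since ε_t ≥ 0.005, the section is tension-controlled.

ε_t ≈ 0.0194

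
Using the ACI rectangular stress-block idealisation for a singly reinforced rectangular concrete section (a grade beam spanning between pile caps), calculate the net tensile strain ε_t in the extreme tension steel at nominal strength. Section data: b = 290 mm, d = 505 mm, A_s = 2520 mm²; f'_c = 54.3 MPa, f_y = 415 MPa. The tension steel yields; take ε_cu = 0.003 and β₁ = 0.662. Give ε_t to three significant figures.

a = A_s f_y/(0.85 f'_c b) = 78.13 mm.
β₁ = 0.662, so c = a/β₁ = 78.13/0.662 = 118.02 mm.
From the linear strain diagram with ε_cu = 0.003: ε_t = 0.003 (d − c)/c = 0.003 × (505 − 118.02)/118.02 = 0.00984.
Since ε_t ≥ 0.005, the section is tension-controlled.

ε_t ≈ 0.00984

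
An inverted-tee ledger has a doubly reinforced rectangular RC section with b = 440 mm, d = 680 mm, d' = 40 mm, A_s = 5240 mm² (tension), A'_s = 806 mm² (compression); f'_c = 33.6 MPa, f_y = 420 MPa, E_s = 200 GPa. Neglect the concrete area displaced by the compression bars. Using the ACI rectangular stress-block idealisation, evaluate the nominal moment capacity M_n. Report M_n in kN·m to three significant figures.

Assume both tension and compression steel yield.
Net tension couple steel: A_s − A'_s = 4434 mm².
a = (A_s − A'_s) f_y / (0.85 f'_c b) = 1862280/(0.85 × 33.6 × 440) = 148.20 mm.
c = a/β₁ = 148.20/0.81 = 182.96 mm; ε'_s = 0.003(c − d')/c = 0.0023 ≥ f_y/E_s = 0.0021, so compression steel does yield.
M_n = (A_s − A'_s) f_y (d − a/2) + A'_s f_y (d − d') = [1862280 × (680 − 74.1) + 338520 × (680 − 40)] × 10⁻⁶ = 1128.36 + 216.65 = 1345.01 kN·m.

M_n ≈ 1350 kN·m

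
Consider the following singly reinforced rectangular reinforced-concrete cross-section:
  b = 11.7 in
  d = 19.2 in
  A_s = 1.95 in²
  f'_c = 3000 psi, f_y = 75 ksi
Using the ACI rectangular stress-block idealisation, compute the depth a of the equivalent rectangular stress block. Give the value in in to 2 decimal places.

a ≈ 4.90 in

T = A_s f_y = 1.95 × 75 = 146.25 kips.
a = T/(0.85 f'_c b) = 146.25/(0.85 × 3 × 11.7) = 4.90 in.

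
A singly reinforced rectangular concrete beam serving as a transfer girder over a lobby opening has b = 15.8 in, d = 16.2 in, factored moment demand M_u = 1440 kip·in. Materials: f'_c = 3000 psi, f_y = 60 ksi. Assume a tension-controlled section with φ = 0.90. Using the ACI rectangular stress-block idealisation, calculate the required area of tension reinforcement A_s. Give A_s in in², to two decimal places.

M_n = M_u/φ = 1440/0.90 = 1600 kip·in.
From M_n = 0.85 f'_c a b (d − a/2):
a = d − √(d² − 2M_n/(0.85 f'_c b)) = 16.2 − √(16.2² − 2 × 1600/(0.85 × 3 × 15.8)) = 2.672 in.
A_s = 0.85 f'_c a b / f_y = 0.85 × 3 × 2.672 × 15.8 / 60 = 1.794 in².

A_s ≈ 1.79 in²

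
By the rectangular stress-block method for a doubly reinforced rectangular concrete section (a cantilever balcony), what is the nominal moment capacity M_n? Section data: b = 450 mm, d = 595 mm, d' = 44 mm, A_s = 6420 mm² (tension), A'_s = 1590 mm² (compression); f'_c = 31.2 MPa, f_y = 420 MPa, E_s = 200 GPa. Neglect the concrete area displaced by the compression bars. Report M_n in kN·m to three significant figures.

Assume both tension and compression steel yield.
Net tension couple steel: A_s − A'_s = 4830 mm².
a = (A_s − A'_s) f_y / (0.85 f'_c b) = 2028600/(0.85 × 31.2 × 450) = 169.98 mm.
c = a/β₁ = 169.98/0.827 = 205.54 mm; ε'_s = 0.003(c − d')/c = 0.0024 ≥ f_y/E_s = 0.0021, so compression steel does yield.
M_n = (A_s − A'_s) f_y (d − a/2) + A'_s f_y (d − d') = [2028600 × (595 − 84.99) + 667800 × (595 − 44)] × 10⁻⁶ = 1034.61 + 367.96 = 1402.57 kN·m.

M_n ≈ 1400 kN·m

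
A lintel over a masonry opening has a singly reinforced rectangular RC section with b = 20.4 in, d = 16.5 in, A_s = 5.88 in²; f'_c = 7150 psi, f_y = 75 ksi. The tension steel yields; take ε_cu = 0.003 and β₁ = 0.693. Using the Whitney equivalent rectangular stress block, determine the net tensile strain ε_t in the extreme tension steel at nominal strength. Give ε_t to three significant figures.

a = A_s f_y/(0.85 f'_c b) = 3.557 in.
β₁ = 0.693, so c = a/β₁ = 3.557/0.693 = 5.133 in.
From the linear strain diagram with ε_cu = 0.003: ε_t = 0.003 (d − c)/c = 0.003 × (16.5 − 5.133)/5.133 = 0.00664.
Since ε_t ≥ 0.005, the section is tension-controlled.

ε_t ≈ 0.00664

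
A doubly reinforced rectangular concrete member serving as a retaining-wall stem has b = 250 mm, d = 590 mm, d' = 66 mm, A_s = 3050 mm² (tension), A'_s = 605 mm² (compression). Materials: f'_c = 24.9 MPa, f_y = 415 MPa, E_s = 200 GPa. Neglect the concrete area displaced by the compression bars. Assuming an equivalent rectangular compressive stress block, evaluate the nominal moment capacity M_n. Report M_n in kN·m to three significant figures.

Assume both tension and compression steel yield.
Net tension couple steel: A_s − A'_s = 2445 mm².
a = (A_s − A'_s) f_y / (0.85 f'_c b) = 1014675/(0.85 × 24.9 × 250) = 191.76 mm.
c = a/β₁ = 191.76/0.85 = 225.60 mm; ε'_s = 0.003(c − d')/c = 0.0021 ≥ f_y/E_s = 0.0021, so compression steel does yield.
M_n = (A_s − A'_s) f_y (d − a/2) + A'_s f_y (d − d') = [1014675 × (590 − 95.88) + 251075 × (590 − 66)] × 10⁻⁶ = 501.37 + 131.56 = 632.93 kN·m.

M_n ≈ 633 kN·m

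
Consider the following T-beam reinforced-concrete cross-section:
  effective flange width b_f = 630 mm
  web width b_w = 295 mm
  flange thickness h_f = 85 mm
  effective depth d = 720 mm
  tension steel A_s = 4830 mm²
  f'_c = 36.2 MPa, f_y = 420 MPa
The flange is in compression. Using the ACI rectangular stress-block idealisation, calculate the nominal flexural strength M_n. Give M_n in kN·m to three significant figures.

Tension: T = A_s f_y = 4830 × 420 = 2028600 N.
Try a within the flange: a = T/(0.85 f'_c b_f) = 2028600/(0.85 × 36.2 × 630) = 104.65 mm.
a = 104.65 > h_f = 85 mm: the block extends into the web. Split into flange-overhang and web parts.
C_f = 0.85 f'_c (b_f − b_w) h_f = 0.85 × 36.2 × (630 − 295) × 85 = 876176 N.
Remaining web compression depth: a_w = (T − C_f)/(0.85 f'_c b_w) = (2028600 − 876176)/(0.85 × 36.2 × 295) = 126.96 mm.
M_n = C_f(d − h_f/2) + (T − C_f)(d − a_w/2) = 876176 × (720 − 42.5) + 1152424 × (720 − 63.48) = 593.61 + 756.59 = 1350.20 × 10⁶ N·mm.
M_n = 1350.20 kN·m.

M_n ≈ 1350 kN·m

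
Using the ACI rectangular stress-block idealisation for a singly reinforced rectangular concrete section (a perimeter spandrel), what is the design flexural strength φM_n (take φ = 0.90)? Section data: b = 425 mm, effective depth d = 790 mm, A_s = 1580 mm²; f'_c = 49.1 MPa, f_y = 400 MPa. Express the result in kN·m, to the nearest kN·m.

T = A_s f_y = 1580 × 400 = 632000 N = 632 kN.
From C = T: a = T/(0.85 f'_c b) = 632000/(0.85 × 49.1 × 425) = 35.63 mm.
M_n = T(d − a/2) = 632 kN × (790 − 17.815) mm = 488.02 kN·m.
φM_n = 0.90 × 488.02 = 439.22 kN·m.

φM_n ≈ 439 kN·m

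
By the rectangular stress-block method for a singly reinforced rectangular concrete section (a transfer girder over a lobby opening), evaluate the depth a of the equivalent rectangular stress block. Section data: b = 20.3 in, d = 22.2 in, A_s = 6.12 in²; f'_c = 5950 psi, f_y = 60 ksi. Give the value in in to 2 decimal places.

a ≈ 3.58 in

T = A_s f_y = 6.12 × 60 = 367.2 kips.
a = T/(0.85 f'_c b) = 367.2/(0.85 × 5.95 × 20.3) = 3.58 in.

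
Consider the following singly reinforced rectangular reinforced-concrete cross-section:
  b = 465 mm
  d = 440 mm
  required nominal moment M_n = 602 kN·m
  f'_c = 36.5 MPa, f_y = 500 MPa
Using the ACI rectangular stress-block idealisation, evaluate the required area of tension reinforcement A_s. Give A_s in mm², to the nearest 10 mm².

With M_n = 0.85 f'_c a b (d − a/2), solve the quadratic for a:
a = d − √(d² − 2M_n/(0.85 f'_c b)) = 440 − √(440² − 2 × 602×10⁶/(0.85 × 36.5 × 465)) = 108.12 mm.
A_s = 0.85 f'_c a b / f_y = 0.85 × 36.5 × 108.12 × 465 / 500 = 3119.6 mm².

A_s ≈ 3120 mm²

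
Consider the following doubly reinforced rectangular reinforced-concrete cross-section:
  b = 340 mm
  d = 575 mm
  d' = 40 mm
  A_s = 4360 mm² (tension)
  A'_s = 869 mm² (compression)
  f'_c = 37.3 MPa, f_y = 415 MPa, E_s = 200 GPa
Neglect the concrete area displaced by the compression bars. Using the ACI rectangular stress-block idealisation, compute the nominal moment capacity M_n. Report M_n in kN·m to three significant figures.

Assume both tension and compression steel yield.
Net tension couple steel: A_s − A'_s = 3491 mm².
a = (A_s − A'_s) f_y / (0.85 f'_c b) = 1448765/(0.85 × 37.3 × 340) = 134.40 mm.
c = a/β₁ = 134.40/0.784 = 171.43 mm; ε'_s = 0.003(c − d')/c = 0.0023 ≥ f_y/E_s = 0.0021, so compression steel does yield.
M_n = (A_s − A'_s) f_y (d − a/2) + A'_s f_y (d − d') = [1448765 × (575 − 67.2) + 360635 × (575 − 40)] × 10⁻⁶ = 735.68 + 192.94 = 928.62 kN·m.

M_n ≈ 929 kN·m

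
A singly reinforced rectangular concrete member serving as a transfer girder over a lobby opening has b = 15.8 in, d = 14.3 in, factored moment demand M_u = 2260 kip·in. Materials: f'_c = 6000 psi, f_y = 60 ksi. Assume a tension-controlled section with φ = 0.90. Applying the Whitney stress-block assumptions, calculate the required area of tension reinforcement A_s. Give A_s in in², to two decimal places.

A_s ≈ 3.19 in²

M_n = M_u/φ = 2260/0.90 = 2511.11 kip·in.
From M_n = 0.85 f'_c a b (d − a/2):
a = d − √(d² − 2M_n/(0.85 f'_c b)) = 14.3 − √(14.3² − 2 × 2511.11/(0.85 × 6 × 15.8)) = 2.377 in.
A_s = 0.85 f'_c a b / f_y = 0.85 × 6 × 2.377 × 15.8 / 60 = 3.192 in².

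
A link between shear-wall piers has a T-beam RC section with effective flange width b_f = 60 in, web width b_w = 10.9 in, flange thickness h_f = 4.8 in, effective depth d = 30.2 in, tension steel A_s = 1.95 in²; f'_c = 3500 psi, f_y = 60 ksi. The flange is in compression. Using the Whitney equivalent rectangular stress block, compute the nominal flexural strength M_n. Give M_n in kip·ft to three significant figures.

M_n ≈ 291 kip·ft

Tension: T = A_s f_y = 1.95 × 60 = 117 kips.
Try a within the flange: a = T/(0.85 f'_c b_f) = 117/(0.85 × 3.5 × 60) = 0.655 in.
Since a = 0.655 ≤ h_f = 4.8 in, the stress block lies entirely in the flange; analyse as a rectangular beam of width b_f.
M_n = T(d − a/2) = 117 × (30.2 − 0.3275) = 3495.1 kip·in.
M_n = 3495.1/12 = 291.26 kip·ft.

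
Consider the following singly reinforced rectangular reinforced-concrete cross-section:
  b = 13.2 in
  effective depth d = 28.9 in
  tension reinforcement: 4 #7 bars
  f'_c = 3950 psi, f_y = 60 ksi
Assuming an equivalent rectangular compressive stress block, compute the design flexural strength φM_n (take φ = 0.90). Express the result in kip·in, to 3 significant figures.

φM_n ≈ 3530 kip·in

A_s = 4 × 0.6 = 2.4 in².
T = A_s f_y = 2.4 × 60 = 144 kips.
a = T/(0.85 f'_c b) = 144/(0.85 × 3.95 × 13.2) = 3.249 in.
M_n = T(d − a/2) = 144 × (28.9 − 1.6245) = 3927.7 kip·in.
φM_n = 0.90 × 3927.7 = 3534.9 kip·in.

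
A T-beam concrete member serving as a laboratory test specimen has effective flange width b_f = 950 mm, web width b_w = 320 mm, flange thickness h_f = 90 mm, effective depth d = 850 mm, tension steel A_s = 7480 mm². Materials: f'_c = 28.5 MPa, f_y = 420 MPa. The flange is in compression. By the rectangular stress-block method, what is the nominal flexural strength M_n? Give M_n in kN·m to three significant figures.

M_n ≈ 2410 kN·m

Tension: T = A_s f_y = 7480 × 420 = 3141600 N.
Try a within the flange: a = T/(0.85 f'_c b_f) = 3141600/(0.85 × 28.5 × 950) = 136.51 mm.
a = 136.51 > h_f = 90 mm: the block extends into the web. Split into flange-overhang and web parts.
C_f = 0.85 f'_c (b_f − b_w) h_f = 0.85 × 28.5 × (950 − 320) × 90 = 1373558 N.
Remaining web compression depth: a_w = (T − C_f)/(0.85 f'_c b_w) = (3141600 − 1373558)/(0.85 × 28.5 × 320) = 228.08 mm.
M_n = C_f(d − h_f/2) + (T − C_f)(d − a_w/2) = 1373558 × (850 − 45) + 1768042 × (850 − 114.04) = 1105.71 + 1301.21 = 2406.92 × 10⁶ N·mm.
M_n = 2406.92 kN·m.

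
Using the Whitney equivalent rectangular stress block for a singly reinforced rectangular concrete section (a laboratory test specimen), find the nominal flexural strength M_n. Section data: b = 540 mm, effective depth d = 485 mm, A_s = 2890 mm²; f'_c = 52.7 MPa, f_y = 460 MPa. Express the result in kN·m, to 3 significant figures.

M_n ≈ 608 kN·m

T = A_s f_y = 2890 × 460 = 1329400 N = 1329.4 kN.
From C = T: a = T/(0.85 f'_c b) = 1329400/(0.85 × 52.7 × 540) = 54.96 mm.
M_n = T(d − a/2) = 1329.4 kN × (485 − 27.48) mm = 608.23 kN·m.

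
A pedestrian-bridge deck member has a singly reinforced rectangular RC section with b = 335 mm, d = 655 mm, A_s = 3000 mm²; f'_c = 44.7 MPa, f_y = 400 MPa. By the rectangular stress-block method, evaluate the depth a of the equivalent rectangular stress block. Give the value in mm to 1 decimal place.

a ≈ 94.3 mm

T = A_s f_y = 3000 × 400 = 1200000 N = 1200 kN.
Setting C = 0.85 f'_c a b equal to T: a = 1200000/(0.85 × 44.7 × 335) = 94.3 mm.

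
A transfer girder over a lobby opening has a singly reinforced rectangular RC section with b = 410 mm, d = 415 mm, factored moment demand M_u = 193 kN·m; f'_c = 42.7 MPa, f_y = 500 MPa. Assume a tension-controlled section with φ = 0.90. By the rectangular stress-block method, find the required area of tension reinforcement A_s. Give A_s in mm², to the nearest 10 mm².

A_s ≈ 1080 mm²

M_n = M_u/φ = 193/0.90 = 214.444 kN·m.
With M_n = 0.85 f'_c a b (d − a/2), solve the quadratic for a:
a = d − √(d² − 2M_n/(0.85 f'_c b)) = 415 − √(415² − 2 × 214.444×10⁶/(0.85 × 42.7 × 410)) = 36.31 mm.
A_s = 0.85 f'_c a b / f_y = 0.85 × 42.7 × 36.31 × 410 / 500 = 1080.7 mm².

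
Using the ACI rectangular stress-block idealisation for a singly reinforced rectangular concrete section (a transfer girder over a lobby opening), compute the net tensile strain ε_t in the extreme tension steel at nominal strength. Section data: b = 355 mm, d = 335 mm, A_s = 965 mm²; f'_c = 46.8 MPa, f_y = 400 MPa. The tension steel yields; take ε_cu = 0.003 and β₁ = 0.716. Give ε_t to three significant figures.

a = A_s f_y/(0.85 f'_c b) = 27.33 mm.
β₁ = 0.716, so c = a/β₁ = 27.33/0.716 = 38.17 mm.
From the linear strain diagram with ε_cu = 0.003: ε_t = 0.003 (d − c)/c = 0.003 × (335 − 38.17)/38.17 = 0.0233.
Since ε_t ≥ 0.005, the section is tension-controlled.

ε_t ≈ 0.0233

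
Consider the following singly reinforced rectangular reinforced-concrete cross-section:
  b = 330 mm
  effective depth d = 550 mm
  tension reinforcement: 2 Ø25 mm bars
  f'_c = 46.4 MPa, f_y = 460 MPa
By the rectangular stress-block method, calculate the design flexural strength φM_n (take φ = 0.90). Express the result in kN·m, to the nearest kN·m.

A_s = 2 × 491 = 982 mm².
T = A_s f_y = 982 × 460 = 451720 N = 451.72 kN.
From C = T: a = T/(0.85 f'_c b) = 451720/(0.85 × 46.4 × 330) = 34.71 mm.
M_n = T(d − a/2) = 451.72 kN × (550 − 17.355) mm = 240.61 kN·m.
φM_n = 0.90 × 240.61 = 216.55 kN·m.

φM_n ≈ 217 kN·m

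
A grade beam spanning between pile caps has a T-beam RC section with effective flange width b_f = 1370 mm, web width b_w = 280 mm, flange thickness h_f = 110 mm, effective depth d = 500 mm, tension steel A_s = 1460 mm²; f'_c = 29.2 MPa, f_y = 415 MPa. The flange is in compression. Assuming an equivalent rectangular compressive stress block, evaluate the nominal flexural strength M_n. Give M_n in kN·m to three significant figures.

M_n ≈ 298 kN·m

Tension: T = A_s f_y = 1460 × 415 = 605900 N.
Try a within the flange: a = T/(0.85 f'_c b_f) = 605900/(0.85 × 29.2 × 1370) = 17.82 mm.
Since a = 17.82 ≤ h_f = 110 mm, the stress block lies entirely in the flange; analyse as a rectangular beam of width b_f.
M_n = T(d − a/2) = 605900 × (500 − 8.91) = 297.55 × 10⁶ N·mm.
M_n = 297.55 kN·m.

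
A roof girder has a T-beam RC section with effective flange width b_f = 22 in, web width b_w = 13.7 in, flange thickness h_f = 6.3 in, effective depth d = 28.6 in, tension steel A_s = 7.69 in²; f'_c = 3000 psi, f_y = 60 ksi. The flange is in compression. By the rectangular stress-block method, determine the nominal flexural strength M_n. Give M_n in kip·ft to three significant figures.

M_n ≈ 936 kip·ft

Tension: T = A_s f_y = 7.69 × 60 = 461.4 kips.
Try a within the flange: a = T/(0.85 f'_c b_f) = 461.4/(0.85 × 3 × 22) = 8.225 in.
a = 8.225 > h_f = 6.3 in: the block extends into the web. Split into flange-overhang and web parts.
C_f = 0.85 f'_c (b_f − b_w) h_f = 0.85 × 3 × (22 − 13.7) × 6.3 = 133.3 kips.
Remaining web compression depth: a_w = (T − C_f)/(0.85 f'_c b_w) = (461.4 − 133.3)/(0.85 × 3 × 13.7) = 9.392 in.
M_n = C_f(d − h_f/2) + (T − C_f)(d − a_w/2) = 133.3 × (28.6 − 3.15) + 328.1 × (28.6 − 4.696) = 3392.5 + 7842.9 = 11235.4 kip·in.
M_n = 11235.4/12 = 936.28 kip·ft.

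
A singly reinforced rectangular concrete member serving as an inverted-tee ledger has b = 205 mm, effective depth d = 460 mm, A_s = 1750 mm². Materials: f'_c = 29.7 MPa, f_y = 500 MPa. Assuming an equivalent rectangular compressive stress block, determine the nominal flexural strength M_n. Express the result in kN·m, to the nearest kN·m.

T = A_s f_y = 1750 × 500 = 875000 N = 875 kN.
From C = T: a = T/(0.85 f'_c b) = 875000/(0.85 × 29.7 × 205) = 169.07 mm.
M_n = T(d − a/2) = 875 kN × (460 − 84.535) mm = 328.53 kN·m.

M_n ≈ 329 kN·m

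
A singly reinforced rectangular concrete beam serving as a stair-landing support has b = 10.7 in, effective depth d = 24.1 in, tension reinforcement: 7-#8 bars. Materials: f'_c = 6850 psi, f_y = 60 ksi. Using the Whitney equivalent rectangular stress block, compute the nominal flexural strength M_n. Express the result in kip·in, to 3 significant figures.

M_n ≈ 7110 kip·in

A_s = 7 × 0.79 = 5.53 in².
T = A_s f_y = 5.53 × 60 = 331.8 kips.
a = T/(0.85 f'_c b) = 331.8/(0.85 × 6.85 × 10.7) = 5.326 in.
M_n = T(d − a/2) = 331.8 × (24.1 − 2.663) = 7112.8 kip·in.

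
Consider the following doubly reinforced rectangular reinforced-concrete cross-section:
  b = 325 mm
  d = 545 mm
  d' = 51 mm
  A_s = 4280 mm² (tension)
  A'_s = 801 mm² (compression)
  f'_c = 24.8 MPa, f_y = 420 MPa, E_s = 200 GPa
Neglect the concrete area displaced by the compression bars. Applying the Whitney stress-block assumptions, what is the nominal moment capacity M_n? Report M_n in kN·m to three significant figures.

M_n ≈ 807 kN·m

Assume both tension and compression steel yield.
Net tension couple steel: A_s − A'_s = 3479 mm².
a = (A_s − A'_s) f_y / (0.85 f'_c b) = 1461180/(0.85 × 24.8 × 325) = 213.28 mm.
c = a/β₁ = 213.28/0.85 = 250.92 mm; ε'_s = 0.003(c − d')/c = 0.0024 ≥ f_y/E_s = 0.0021, so compression steel does yield.
M_n = (A_s − A'_s) f_y (d − a/2) + A'_s f_y (d − d') = [1461180 × (545 − 106.64) + 336420 × (545 − 51)] × 10⁻⁶ = 640.52 + 166.19 = 806.71 kN·m.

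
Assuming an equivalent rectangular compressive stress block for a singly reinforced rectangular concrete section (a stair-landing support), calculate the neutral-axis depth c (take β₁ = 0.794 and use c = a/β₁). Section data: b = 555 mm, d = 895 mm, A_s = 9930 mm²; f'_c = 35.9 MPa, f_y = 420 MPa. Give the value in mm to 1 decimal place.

c ≈ 310.1 mm

T = A_s f_y = 9930 × 420 = 4170600 N = 4170.6 kN.
Setting C = 0.85 f'_c a b equal to T: a = 4170600/(0.85 × 35.9 × 555) = 246.259 mm.
With β₁ = 0.794, c = a/β₁ = 246.259/0.794 = 310.1 mm.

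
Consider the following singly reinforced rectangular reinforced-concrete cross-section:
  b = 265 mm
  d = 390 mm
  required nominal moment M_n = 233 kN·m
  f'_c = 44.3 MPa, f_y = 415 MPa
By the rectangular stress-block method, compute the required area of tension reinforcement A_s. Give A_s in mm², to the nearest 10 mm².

With M_n = 0.85 f'_c a b (d − a/2), solve the quadratic for a:
a = d − √(d² − 2M_n/(0.85 f'_c b)) = 390 − √(390² − 2 × 233×10⁶/(0.85 × 44.3 × 265)) = 65.35 mm.
A_s = 0.85 f'_c a b / f_y = 0.85 × 44.3 × 65.35 × 265 / 415 = 1571.3 mm².

A_s ≈ 1570 mm²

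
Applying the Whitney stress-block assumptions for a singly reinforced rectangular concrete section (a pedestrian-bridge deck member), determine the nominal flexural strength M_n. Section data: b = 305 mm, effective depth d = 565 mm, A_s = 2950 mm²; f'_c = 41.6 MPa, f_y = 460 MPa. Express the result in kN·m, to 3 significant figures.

M_n ≈ 681 kN·m

T = A_s f_y = 2950 × 460 = 1357000 N = 1357 kN.
From C = T: a = T/(0.85 f'_c b) = 1357000/(0.85 × 41.6 × 305) = 125.83 mm.
M_n = T(d − a/2) = 1357 kN × (565 − 62.915) mm = 681.33 kN·m.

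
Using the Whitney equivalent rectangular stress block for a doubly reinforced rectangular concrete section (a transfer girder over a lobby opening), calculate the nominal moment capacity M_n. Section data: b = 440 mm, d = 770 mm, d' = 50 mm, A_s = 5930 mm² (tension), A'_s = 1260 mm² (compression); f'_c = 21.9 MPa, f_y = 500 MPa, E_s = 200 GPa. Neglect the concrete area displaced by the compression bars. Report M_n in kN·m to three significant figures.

Assume both tension and compression steel yield.
Net tension couple steel: A_s − A'_s = 4670 mm².
a = (A_s − A'_s) f_y / (0.85 f'_c b) = 2335000/(0.85 × 21.9 × 440) = 285.08 mm.
c = a/β₁ = 285.08/0.85 = 335.39 mm; ε'_s = 0.003(c − d')/c = 0.0026 ≥ f_y/E_s = 0.0025, so compression steel does yield.
M_n = (A_s − A'_s) f_y (d − a/2) + A'_s f_y (d − d') = [2335000 × (770 − 142.54) + 630000 × (770 − 50)] × 10⁻⁶ = 1465.12 + 453.60 = 1918.72 kN·m.

M_n ≈ 1920 kN·m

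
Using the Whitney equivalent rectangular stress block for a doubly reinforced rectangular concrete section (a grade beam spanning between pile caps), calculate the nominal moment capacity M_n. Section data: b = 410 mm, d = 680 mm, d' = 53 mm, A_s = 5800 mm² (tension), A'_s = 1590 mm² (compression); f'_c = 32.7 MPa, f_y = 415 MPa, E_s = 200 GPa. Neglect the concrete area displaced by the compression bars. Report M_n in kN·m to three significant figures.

Assume both tension and compression steel yield.
Net tension couple steel: A_s − A'_s = 4210 mm².
a = (A_s − A'_s) f_y / (0.85 f'_c b) = 1747150/(0.85 × 32.7 × 410) = 153.31 mm.
c = a/β₁ = 153.31/0.816 = 187.88 mm; ε'_s = 0.003(c − d')/c = 0.0022 ≥ f_y/E_s = 0.0021, so compression steel does yield.
M_n = (A_s − A'_s) f_y (d − a/2) + A'_s f_y (d − d') = [1747150 × (680 − 76.655) + 659850 × (680 − 53)] × 10⁻⁶ = 1054.13 + 413.73 = 1467.86 kN·m.

M_n ≈ 1470 kN·m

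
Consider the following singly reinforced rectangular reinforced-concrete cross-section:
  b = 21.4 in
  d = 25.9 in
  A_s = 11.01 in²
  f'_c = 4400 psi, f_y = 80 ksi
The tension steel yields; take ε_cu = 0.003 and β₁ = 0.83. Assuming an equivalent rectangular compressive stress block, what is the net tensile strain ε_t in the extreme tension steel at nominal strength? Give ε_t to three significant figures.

a = A_s f_y/(0.85 f'_c b) = 11.005 in.
β₁ = 0.83, so c = a/β₁ = 11.005/0.83 = 13.259 in.
From the linear strain diagram with ε_cu = 0.003: ε_t = 0.003 (d − c)/c = 0.003 × (25.9 − 13.259)/13.259 = 0.00286.
ε_t < 0.004 — the section is over-reinforced for flexure under ACI limits.

ε_t ≈ 0.00286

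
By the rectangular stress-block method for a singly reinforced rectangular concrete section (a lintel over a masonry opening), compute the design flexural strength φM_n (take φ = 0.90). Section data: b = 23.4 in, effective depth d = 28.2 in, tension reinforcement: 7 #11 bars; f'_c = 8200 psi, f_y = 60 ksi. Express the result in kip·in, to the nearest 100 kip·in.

A_s = 7 × 1.56 = 10.92 in².
T = A_s f_y = 10.92 × 60 = 655.2 kips.
a = T/(0.85 f'_c b) = 655.2/(0.85 × 8.2 × 23.4) = 4.017 in.
M_n = T(d − a/2) = 655.2 × (28.2 − 2.0085) = 17160.7 kip·in.
φM_n = 0.90 × 17160.7 = 15444.6 kip·in.

φM_n ≈ 15400 kip·in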